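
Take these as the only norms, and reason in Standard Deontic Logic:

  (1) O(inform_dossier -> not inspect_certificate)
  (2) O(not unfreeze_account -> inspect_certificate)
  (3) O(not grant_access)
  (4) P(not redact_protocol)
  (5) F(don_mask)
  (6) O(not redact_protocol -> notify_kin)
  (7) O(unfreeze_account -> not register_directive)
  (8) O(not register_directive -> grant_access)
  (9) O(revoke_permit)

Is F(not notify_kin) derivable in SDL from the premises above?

No

Premise 6 is O(not redact_protocol -> notify_kin), but O(not redact_protocol) is not derivable from the premises (the permission P(not redact_protocol) asserts only not O(redact_protocol), not O(not redact_protocol)), so it does not yield O(notify_kin).
No other premise forces O(notify_kin). An ideal world satisfying every premise can still have not notify_kin true, so F(not notify_kin) is not derivable.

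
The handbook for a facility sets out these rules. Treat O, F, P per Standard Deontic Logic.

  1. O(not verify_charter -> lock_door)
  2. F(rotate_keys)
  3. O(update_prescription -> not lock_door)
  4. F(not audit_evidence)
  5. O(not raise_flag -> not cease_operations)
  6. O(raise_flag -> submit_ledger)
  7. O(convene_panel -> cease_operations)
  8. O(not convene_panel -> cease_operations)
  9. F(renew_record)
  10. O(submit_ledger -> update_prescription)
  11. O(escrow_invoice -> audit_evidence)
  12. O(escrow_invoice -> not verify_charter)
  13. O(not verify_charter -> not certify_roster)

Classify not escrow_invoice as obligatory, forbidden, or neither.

Obligatory

Premises 7 and 8 are O(convene_panel -> cease_operations) and O(not convene_panel -> cease_operations); every ideal world satisfies convene_panel or not convene_panel, so in either case cease_operations holds — hence O(cease_operations).
The contrapositive of premise 5 (O(not raise_flag -> not cease_operations)) is O(cease_operations -> raise_flag), and O(cease_operations) is already established, so O(raise_flag).
With premise 6, O(raise_flag -> submit_ledger), the K-axiom yields O(submit_ledger).
Applying K to premise 10 (O(submit_ledger -> update_prescription)) and O(submit_ledger) yields O(update_prescription).
Premise 3 is O(update_prescription -> not lock_door); since O(update_prescription), deontic closure gives O(not lock_door).
Premise 1 is O(not verify_charter -> lock_door); contrapositively O(not lock_door -> verify_charter). Since O(not lock_door) holds, K gives O(verify_charter).
Premise 12 is O(escrow_invoice -> not verify_charter); contrapositively O(verify_charter -> not escrow_invoice). Since O(verify_charter) holds, K gives O(not escrow_invoice).
Premises 2, 4, 9, 11, 13 do not contribute to this derivation.
Hence not escrow_invoice is obligatory.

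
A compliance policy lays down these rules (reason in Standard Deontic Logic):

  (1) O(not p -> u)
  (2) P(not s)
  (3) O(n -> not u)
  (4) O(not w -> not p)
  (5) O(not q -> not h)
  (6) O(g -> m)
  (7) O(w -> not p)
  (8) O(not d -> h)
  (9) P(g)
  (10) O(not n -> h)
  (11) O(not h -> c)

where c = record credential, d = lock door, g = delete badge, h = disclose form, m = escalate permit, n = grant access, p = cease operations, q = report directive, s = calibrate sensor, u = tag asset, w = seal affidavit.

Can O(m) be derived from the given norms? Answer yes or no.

Premise 6 is O(g -> m), but O(g) is not derivable from the premises (the permission P(g) asserts only not O(not g), not O(g)), so it does not yield O(m).
No other premise forces O(m). An ideal world satisfying every premise can still have m false, so O(m) is not derivable.

No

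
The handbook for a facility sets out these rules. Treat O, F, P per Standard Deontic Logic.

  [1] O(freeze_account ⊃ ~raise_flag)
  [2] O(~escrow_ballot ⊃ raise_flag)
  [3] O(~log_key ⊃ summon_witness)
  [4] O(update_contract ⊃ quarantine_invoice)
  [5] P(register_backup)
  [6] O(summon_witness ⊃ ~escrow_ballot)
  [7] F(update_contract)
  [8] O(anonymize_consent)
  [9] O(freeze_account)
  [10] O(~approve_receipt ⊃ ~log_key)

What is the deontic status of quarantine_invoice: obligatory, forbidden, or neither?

Neither

Premise 4 is O(update_contract ⊃ quarantine_invoice), but O(update_contract) is not derivable from the premises, so it does not yield O(quarantine_invoice).
No premise or chain of K-axiom applications forces O(quarantine_invoice), and none forces O(~quarantine_invoice). So quarantine_invoice is neither obligatory nor forbidden under these norms.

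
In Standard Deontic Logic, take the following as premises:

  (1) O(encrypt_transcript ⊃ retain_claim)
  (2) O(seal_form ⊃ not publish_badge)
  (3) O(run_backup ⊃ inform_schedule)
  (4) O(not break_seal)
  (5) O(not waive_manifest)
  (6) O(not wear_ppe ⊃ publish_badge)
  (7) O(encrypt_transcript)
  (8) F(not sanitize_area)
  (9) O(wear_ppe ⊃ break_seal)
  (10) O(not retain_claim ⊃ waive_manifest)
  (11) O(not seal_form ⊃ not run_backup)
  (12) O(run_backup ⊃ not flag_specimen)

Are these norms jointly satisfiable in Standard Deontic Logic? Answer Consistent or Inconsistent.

Consistent

Premise 10 is O(not retain_claim ⊃ waive_manifest), but O(not retain_claim) is not derivable from the premises, so it does not yield O(waive_manifest).
So O(waive_manifest) is not derivable, and the apparent clash with O(not waive_manifest) does not arise.
A world satisfying every obligation exists (e.g. break_seal=false, encrypt_transcript=true, flag_specimen=false, inform_schedule=false, publish_badge=true, retain_claim=true, run_backup=false, sanitize_area=true, seal_form=false, waive_manifest=false, wear_ppe=false); no atom is both obligatory and forbidden, so the set is consistent.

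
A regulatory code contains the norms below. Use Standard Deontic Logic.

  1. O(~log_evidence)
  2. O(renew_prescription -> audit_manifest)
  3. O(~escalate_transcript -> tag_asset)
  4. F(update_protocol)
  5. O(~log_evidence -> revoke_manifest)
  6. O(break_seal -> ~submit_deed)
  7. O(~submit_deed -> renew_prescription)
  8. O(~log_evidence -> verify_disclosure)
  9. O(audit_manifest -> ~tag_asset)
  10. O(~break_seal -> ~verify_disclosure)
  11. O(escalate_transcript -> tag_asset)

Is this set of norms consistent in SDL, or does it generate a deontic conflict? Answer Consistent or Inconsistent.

Inconsistent

Premises 11 and 3 cover both cases: O(escalate_transcript -> tag_asset) and O(~escalate_transcript -> tag_asset). Since escalate_transcript ∨ ~escalate_transcript is a tautology, O(tag_asset) follows.
The contrapositive of premise 9 (O(audit_manifest -> ~tag_asset)) is O(tag_asset -> ~audit_manifest), and O(tag_asset) is already established, so O(~audit_manifest).
Premise 2, O(renew_prescription -> audit_manifest), contraposes to O(~audit_manifest -> ~renew_prescription); with O(~audit_manifest) we get O(~renew_prescription).
Premise 7 is O(~submit_deed -> renew_prescription); contrapositively O(~renew_prescription -> submit_deed). Since O(~renew_prescription) holds, K gives O(submit_deed).
Premise 6 is O(break_seal -> ~submit_deed); contrapositively O(submit_deed -> ~break_seal). Since O(submit_deed) holds, K gives O(~break_seal).
Applying K to premise 10 (O(~break_seal -> ~verify_disclosure)) and O(~break_seal) yields O(~verify_disclosure).
Premise 8, O(~log_evidence -> verify_disclosure), contraposes to O(~verify_disclosure -> log_evidence); with O(~verify_disclosure) we get O(log_evidence).
However, premise 1 gives O(~log_evidence).
We now have both O(log_evidence) and O(~log_evidence) — log_evidence is simultaneously obligatory and forbidden, violating the D-axiom.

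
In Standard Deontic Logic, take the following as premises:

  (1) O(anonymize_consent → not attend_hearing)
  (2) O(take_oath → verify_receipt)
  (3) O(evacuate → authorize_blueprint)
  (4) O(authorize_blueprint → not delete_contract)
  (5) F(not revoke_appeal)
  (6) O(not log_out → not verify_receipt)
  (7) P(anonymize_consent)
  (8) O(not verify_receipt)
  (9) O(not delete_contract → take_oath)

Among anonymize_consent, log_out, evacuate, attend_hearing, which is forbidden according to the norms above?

Premise 8 gives O(not verify_receipt).
Premise 2 is O(take_oath → verify_receipt); contrapositively O(not verify_receipt → not take_oath). Since O(not verify_receipt) holds, K gives O(not take_oath).
Premise 9, O(not delete_contract → take_oath), contraposes to O(not take_oath → delete_contract); with O(not take_oath) we get O(delete_contract).
The contrapositive of premise 4 (O(authorize_blueprint → not delete_contract)) is O(delete_contract → not authorize_blueprint), and O(delete_contract) is already established, so O(not authorize_blueprint).
Premise 3, O(evacuate → authorize_blueprint), contraposes to O(not authorize_blueprint → not evacuate); with O(not authorize_blueprint) we get O(not evacuate).
So O(not evacuate) holds, i.e. evacuate is forbidden. None of the other listed options is forbidden under the premises.

evacuate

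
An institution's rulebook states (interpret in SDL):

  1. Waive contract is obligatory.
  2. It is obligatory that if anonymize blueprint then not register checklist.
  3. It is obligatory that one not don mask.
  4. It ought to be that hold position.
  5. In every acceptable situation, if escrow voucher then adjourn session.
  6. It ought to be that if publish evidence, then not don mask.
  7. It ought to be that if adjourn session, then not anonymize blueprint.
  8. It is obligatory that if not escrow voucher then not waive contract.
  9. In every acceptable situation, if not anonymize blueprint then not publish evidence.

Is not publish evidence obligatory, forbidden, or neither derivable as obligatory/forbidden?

Premise 1 gives O(waive_contract).
Premise 8, O(¬escrow_voucher → ¬waive_contract), contraposes to O(waive_contract → escrow_voucher); with O(waive_contract) we get O(escrow_voucher).
Premise 5 is O(escrow_voucher → adjourn_session); since O(escrow_voucher), deontic closure gives O(adjourn_session).
With premise 7, O(adjourn_session → ¬anonymize_blueprint), the K-axiom yields O(¬anonymize_blueprint).
Applying K to premise 9 (O(¬anonymize_blueprint → ¬publish_evidence)) and O(¬anonymize_blueprint) yields O(¬publish_evidence).
Premises 2, 3, 4, 6 do not contribute to this derivation.
Hence ¬publish_evidence is obligatory.

Obligatory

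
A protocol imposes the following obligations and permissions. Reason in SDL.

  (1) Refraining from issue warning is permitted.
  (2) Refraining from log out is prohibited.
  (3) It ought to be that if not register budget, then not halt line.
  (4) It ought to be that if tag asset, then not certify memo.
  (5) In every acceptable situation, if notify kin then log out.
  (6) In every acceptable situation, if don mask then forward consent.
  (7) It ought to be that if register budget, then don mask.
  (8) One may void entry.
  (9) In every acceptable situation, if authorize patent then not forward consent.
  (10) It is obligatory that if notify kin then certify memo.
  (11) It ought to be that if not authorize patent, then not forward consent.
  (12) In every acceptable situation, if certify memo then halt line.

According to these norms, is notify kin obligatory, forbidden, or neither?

By case analysis on ¬authorize_patent: premise 11 gives O(¬authorize_patent → ¬forward_consent) and premise 9 gives O(authorize_patent → ¬forward_consent), so O(¬forward_consent) either way.
Premise 6, O(don_mask → forward_consent), contraposes to O(¬forward_consent → ¬don_mask); with O(¬forward_consent) we get O(¬don_mask).
Premise 7 is O(register_budget → don_mask); contrapositively O(¬don_mask → ¬register_budget). Since O(¬don_mask) holds, K gives O(¬register_budget).
With premise 3, O(¬register_budget → ¬halt_line), the K-axiom yields O(¬halt_line).
Premise 12, O(certify_memo → halt_line), contraposes to O(¬halt_line → ¬certify_memo); with O(¬halt_line) we get O(¬certify_memo).
Premise 10 is O(notify_kin → certify_memo); contrapositively O(¬certify_memo → ¬notify_kin). Since O(¬certify_memo) holds, K gives O(¬notify_kin).
Premises 1, 2, 4, 5, 8 do not contribute to this derivation.
Thus O(¬notify_kin), which is F(notify_kin): notify_kin is forbidden.

Forbidden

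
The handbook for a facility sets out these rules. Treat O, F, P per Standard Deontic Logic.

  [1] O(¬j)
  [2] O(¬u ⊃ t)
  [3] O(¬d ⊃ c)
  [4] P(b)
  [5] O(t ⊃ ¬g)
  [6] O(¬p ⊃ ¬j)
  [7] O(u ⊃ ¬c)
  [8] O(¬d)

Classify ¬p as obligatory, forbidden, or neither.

Premise 6 is O(¬p ⊃ ¬j); even if O(¬j) held, inferring O(¬p) would be affirming the consequent — invalid.
No premise or chain of K-axiom applications forces O(¬p), and none forces O(p). So ¬p is neither obligatory nor forbidden under these norms.

Neither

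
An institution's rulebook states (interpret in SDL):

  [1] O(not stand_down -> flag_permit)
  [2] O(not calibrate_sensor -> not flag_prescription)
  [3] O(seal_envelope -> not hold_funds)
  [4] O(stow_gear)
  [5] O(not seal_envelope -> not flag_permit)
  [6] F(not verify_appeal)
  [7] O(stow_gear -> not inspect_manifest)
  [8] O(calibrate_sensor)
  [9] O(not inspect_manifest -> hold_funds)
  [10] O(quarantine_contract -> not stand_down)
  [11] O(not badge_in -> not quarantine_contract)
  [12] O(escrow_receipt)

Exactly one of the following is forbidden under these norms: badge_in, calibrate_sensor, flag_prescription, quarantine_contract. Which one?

quarantine_contract

Premise 4 states O(stow_gear) outright.
Premise 7 is O(stow_gear -> not inspect_manifest); since O(stow_gear), deontic closure gives O(not inspect_manifest).
With premise 9, O(not inspect_manifest -> hold_funds), the K-axiom yields O(hold_funds).
Premise 3 is O(seal_envelope -> not hold_funds); contrapositively O(hold_funds -> not seal_envelope). Since O(hold_funds) holds, K gives O(not seal_envelope).
With premise 5, O(not seal_envelope -> not flag_permit), the K-axiom yields O(not flag_permit).
The contrapositive of premise 1 (O(not stand_down -> flag_permit)) is O(not flag_permit -> stand_down), and O(not flag_permit) is already established, so O(stand_down).
Premise 10 is O(quarantine_contract -> not stand_down); contrapositively O(stand_down -> not quarantine_contract). Since O(stand_down) holds, K gives O(not quarantine_contract).
So O(not quarantine_contract) holds, i.e. quarantine_contract is forbidden. None of the other listed options is forbidden under the premises.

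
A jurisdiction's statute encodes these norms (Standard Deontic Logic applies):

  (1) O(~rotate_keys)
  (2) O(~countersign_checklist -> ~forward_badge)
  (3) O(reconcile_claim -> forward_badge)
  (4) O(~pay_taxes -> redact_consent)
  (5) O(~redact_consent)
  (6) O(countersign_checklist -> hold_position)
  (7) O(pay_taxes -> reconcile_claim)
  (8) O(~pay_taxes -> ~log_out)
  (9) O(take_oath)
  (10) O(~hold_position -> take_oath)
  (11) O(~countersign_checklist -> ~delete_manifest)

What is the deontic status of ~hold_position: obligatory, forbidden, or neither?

Premise 5 states O(~redact_consent) outright.
Premise 4 is O(~pay_taxes -> redact_consent); contrapositively O(~redact_consent -> pay_taxes). Since O(~redact_consent) holds, K gives O(pay_taxes).
Applying K to premise 7 (O(pay_taxes -> reconcile_claim)) and O(pay_taxes) yields O(reconcile_claim).
With premise 3, O(reconcile_claim -> forward_badge), the K-axiom yields O(forward_badge).
The contrapositive of premise 2 (O(~countersign_checklist -> ~forward_badge)) is O(forward_badge -> countersign_checklist), and O(forward_badge) is already established, so O(countersign_checklist).
Applying K to premise 6 (O(countersign_checklist -> hold_position)) and O(countersign_checklist) yields O(hold_position).
Premises 1, 8, 9, 10, 11 do not contribute to this derivation.
Thus O(hold_position), which is F(~hold_position): ~hold_position is forbidden.

Forbidden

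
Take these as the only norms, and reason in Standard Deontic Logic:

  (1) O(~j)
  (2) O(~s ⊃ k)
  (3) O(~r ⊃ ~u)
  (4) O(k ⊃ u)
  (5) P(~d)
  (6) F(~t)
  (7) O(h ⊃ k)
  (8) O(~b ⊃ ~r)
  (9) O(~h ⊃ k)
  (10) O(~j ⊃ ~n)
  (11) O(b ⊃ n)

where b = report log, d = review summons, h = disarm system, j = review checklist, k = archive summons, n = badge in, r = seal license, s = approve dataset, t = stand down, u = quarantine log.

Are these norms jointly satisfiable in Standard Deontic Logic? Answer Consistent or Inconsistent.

By case analysis on h: premise 7 gives O(h ⊃ k) and premise 9 gives O(~h ⊃ k), so O(k) either way.
Premise 4 is O(k ⊃ u); since O(k), deontic closure gives O(u).
Premise 3 is O(~r ⊃ ~u); contrapositively O(u ⊃ r). Since O(u) holds, K gives O(r).
Premise 8, O(~b ⊃ ~r), contraposes to O(r ⊃ b); with O(r) we get O(b).
Premise 11 is O(b ⊃ n); since O(b), deontic closure gives O(n).
Premise 10 is O(~j ⊃ ~n); contrapositively O(n ⊃ j). Since O(n) holds, K gives O(j).
But premise 1 directly asserts O(~j).
We now have both O(j) and O(~j) — j is simultaneously obligatory and forbidden, violating the D-axiom.

Inconsistent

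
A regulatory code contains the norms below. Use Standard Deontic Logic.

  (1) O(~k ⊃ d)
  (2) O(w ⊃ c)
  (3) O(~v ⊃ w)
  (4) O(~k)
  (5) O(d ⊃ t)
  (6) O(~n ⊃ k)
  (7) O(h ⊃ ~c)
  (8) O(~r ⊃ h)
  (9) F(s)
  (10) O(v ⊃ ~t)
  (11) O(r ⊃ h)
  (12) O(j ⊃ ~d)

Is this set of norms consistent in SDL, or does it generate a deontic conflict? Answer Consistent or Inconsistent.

Premises 11 and 8 cover both cases: O(r ⊃ h) and O(~r ⊃ h). Since r ∨ ~r is a tautology, O(h) follows.
Applying K to premise 7 (O(h ⊃ ~c)) and O(h) yields O(~c).
Premise 2, O(w ⊃ c), contraposes to O(~c ⊃ ~w); with O(~c) we get O(~w).
Premise 3 is O(~v ⊃ w); contrapositively O(~w ⊃ v). Since O(~w) holds, K gives O(v).
Premise 10 is O(v ⊃ ~t); since O(v), deontic closure gives O(~t).
Premise 5, O(d ⊃ t), contraposes to O(~t ⊃ ~d); with O(~t) we get O(~d).
Premise 1 is O(~k ⊃ d); contrapositively O(~d ⊃ k). Since O(~d) holds, K gives O(k).
However, premise 4 gives O(~k).
We now have both O(k) and O(~k) — k is simultaneously obligatory and forbidden, violating the D-axiom.

Inconsistent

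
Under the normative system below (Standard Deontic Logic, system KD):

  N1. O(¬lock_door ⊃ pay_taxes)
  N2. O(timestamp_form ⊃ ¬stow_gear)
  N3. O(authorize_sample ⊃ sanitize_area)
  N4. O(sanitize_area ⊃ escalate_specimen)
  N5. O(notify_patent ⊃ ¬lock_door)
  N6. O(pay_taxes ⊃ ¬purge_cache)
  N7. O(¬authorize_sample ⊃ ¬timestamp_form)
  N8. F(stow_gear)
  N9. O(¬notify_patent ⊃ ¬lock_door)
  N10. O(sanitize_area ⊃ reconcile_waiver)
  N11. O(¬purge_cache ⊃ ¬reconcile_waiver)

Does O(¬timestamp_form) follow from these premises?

Yes

Premises 5 and 9 cover both cases: O(notify_patent ⊃ ¬lock_door) and O(¬notify_patent ⊃ ¬lock_door). Since notify_patent ∨ ¬notify_patent is a tautology, O(¬lock_door) follows.
Premise 1 is O(¬lock_door ⊃ pay_taxes); since O(¬lock_door), deontic closure gives O(pay_taxes).
Applying K to premise 6 (O(pay_taxes ⊃ ¬purge_cache)) and O(pay_taxes) yields O(¬purge_cache).
With premise 11, O(¬purge_cache ⊃ ¬reconcile_waiver), the K-axiom yields O(¬reconcile_waiver).
Premise 10, O(sanitize_area ⊃ reconcile_waiver), contraposes to O(¬reconcile_waiver ⊃ ¬sanitize_area); with O(¬reconcile_waiver) we get O(¬sanitize_area).
Premise 3, O(authorize_sample ⊃ sanitize_area), contraposes to O(¬sanitize_area ⊃ ¬authorize_sample); with O(¬sanitize_area) we get O(¬authorize_sample).
Applying K to premise 7 (O(¬authorize_sample ⊃ ¬timestamp_form)) and O(¬authorize_sample) yields O(¬timestamp_form).
Premises 2, 4, 8 do not contribute to this derivation.
So O(¬timestamp_form) follows.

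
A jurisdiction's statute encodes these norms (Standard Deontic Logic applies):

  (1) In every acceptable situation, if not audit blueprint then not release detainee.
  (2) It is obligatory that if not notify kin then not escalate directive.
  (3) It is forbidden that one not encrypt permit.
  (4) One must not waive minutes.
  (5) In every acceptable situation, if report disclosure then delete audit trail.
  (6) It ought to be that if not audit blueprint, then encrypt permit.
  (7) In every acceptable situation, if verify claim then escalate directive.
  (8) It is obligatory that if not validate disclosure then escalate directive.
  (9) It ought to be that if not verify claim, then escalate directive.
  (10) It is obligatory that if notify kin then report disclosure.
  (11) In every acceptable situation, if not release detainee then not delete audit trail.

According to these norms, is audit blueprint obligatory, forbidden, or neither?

Premises 7 and 9 cover both cases: O(verify_claim → escalate_directive) and O(¬verify_claim → escalate_directive). Since verify_claim ∨ ¬verify_claim is a tautology, O(escalate_directive) follows.
Premise 2 is O(¬notify_kin → ¬escalate_directive); contrapositively O(escalate_directive → notify_kin). Since O(escalate_directive) holds, K gives O(notify_kin).
From O(notify_kin) and premise 10, O(notify_kin → report_disclosure), we obtain O(report_disclosure).
With premise 5, O(report_disclosure → delete_audit_trail), the K-axiom yields O(delete_audit_trail).
The contrapositive of premise 11 (O(¬release_detainee → ¬delete_audit_trail)) is O(delete_audit_trail → release_detainee), and O(delete_audit_trail) is already established, so O(release_detainee).
Premise 1 is O(¬audit_blueprint → ¬release_detainee); contrapositively O(release_detainee → audit_blueprint). Since O(release_detainee) holds, K gives O(audit_blueprint).
Premises 3, 4, 6, 8 do not contribute to this derivation.
Hence audit_blueprint is obligatory.

Obligatory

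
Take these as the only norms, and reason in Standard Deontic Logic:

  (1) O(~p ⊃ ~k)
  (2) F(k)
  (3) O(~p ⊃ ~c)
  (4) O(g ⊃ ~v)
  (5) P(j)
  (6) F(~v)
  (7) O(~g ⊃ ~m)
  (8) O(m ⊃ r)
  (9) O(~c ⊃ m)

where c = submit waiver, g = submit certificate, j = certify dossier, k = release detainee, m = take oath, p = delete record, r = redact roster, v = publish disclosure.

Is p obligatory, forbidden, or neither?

Obligatory

F(~v) at premise 6 means O(v).
The contrapositive of premise 4 (O(g ⊃ ~v)) is O(v ⊃ ~g), and O(v) is already established, so O(~g).
With premise 7, O(~g ⊃ ~m), the K-axiom yields O(~m).
Premise 9 is O(~c ⊃ m); contrapositively O(~m ⊃ c). Since O(~m) holds, K gives O(c).
Premise 3 is O(~p ⊃ ~c); contrapositively O(c ⊃ p). Since O(c) holds, K gives O(p).
Premises 1, 2, 5, 8 do not contribute to this derivation.
Hence p is obligatory.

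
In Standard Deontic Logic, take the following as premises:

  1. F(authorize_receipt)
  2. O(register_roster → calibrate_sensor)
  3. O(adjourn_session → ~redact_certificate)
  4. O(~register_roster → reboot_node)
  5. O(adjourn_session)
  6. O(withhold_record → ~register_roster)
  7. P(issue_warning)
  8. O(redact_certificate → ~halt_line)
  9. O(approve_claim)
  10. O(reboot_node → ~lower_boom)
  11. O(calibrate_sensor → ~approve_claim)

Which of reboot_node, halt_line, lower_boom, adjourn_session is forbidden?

From premise 9 we have O(approve_claim).
The contrapositive of premise 11 (O(calibrate_sensor → ~approve_claim)) is O(approve_claim → ~calibrate_sensor), and O(approve_claim) is already established, so O(~calibrate_sensor).
Premise 2 is O(register_roster → calibrate_sensor); contrapositively O(~calibrate_sensor → ~register_roster). Since O(~calibrate_sensor) holds, K gives O(~register_roster).
Applying K to premise 4 (O(~register_roster → reboot_node)) and O(~register_roster) yields O(reboot_node).
With premise 10, O(reboot_node → ~lower_boom), the K-axiom yields O(~lower_boom).
So O(~lower_boom) holds, i.e. lower_boom is forbidden. None of the other listed options is forbidden under the premises.

lower_boom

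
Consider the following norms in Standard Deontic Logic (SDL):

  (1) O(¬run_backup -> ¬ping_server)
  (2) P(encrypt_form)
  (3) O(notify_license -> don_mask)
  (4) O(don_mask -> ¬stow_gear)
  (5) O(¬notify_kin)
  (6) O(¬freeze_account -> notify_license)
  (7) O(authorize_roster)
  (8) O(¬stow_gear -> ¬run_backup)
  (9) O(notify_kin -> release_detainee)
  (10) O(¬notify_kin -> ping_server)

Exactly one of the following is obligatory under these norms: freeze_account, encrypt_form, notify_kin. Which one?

From premise 5 we have O(¬notify_kin).
Applying K to premise 10 (O(¬notify_kin -> ping_server)) and O(¬notify_kin) yields O(ping_server).
Premise 1 is O(¬run_backup -> ¬ping_server); contrapositively O(ping_server -> run_backup). Since O(ping_server) holds, K gives O(run_backup).
Premise 8, O(¬stow_gear -> ¬run_backup), contraposes to O(run_backup -> stow_gear); with O(run_backup) we get O(stow_gear).
The contrapositive of premise 4 (O(don_mask -> ¬stow_gear)) is O(stow_gear -> ¬don_mask), and O(stow_gear) is already established, so O(¬don_mask).
Premise 3, O(notify_license -> don_mask), contraposes to O(¬don_mask -> ¬notify_license); with O(¬don_mask) we get O(¬notify_license).
The contrapositive of premise 6 (O(¬freeze_account -> notify_license)) is O(¬notify_license -> freeze_account), and O(¬notify_license) is already established, so O(freeze_account).
So O(freeze_account) holds — freeze_account is obligatory. None of the other listed options is made obligatory by any chain of premises.

freeze_account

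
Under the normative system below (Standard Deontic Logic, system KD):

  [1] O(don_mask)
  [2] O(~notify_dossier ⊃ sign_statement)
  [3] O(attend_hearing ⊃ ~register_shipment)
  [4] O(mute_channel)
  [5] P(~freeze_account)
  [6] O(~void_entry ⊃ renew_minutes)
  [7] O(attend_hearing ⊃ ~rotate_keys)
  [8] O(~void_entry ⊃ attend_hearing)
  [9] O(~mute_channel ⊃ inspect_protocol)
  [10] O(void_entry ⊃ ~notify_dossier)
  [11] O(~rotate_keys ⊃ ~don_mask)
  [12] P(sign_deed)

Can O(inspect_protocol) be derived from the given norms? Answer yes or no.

Premise 9 is O(~mute_channel ⊃ inspect_protocol), but O(~mute_channel) is not derivable from the premises, so it does not yield O(inspect_protocol).
No other premise forces O(inspect_protocol). An ideal world satisfying every premise can still have inspect_protocol false, so O(inspect_protocol) is not derivable.

No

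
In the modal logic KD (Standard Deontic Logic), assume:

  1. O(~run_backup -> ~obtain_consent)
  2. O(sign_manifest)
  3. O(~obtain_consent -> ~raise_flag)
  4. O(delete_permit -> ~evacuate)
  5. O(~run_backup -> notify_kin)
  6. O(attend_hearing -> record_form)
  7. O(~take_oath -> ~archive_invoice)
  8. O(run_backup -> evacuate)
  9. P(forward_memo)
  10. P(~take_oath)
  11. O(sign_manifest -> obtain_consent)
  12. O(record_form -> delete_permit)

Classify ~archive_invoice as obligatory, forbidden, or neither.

Neither

Premise 7 is O(~take_oath -> ~archive_invoice), but O(~take_oath) is not derivable from the premises (the permission P(~take_oath) asserts only ~O(take_oath), not O(~take_oath)), so it does not yield O(~archive_invoice).
No premise or chain of K-axiom applications forces O(~archive_invoice), and none forces O(archive_invoice). So ~archive_invoice is neither obligatory nor forbidden under these norms.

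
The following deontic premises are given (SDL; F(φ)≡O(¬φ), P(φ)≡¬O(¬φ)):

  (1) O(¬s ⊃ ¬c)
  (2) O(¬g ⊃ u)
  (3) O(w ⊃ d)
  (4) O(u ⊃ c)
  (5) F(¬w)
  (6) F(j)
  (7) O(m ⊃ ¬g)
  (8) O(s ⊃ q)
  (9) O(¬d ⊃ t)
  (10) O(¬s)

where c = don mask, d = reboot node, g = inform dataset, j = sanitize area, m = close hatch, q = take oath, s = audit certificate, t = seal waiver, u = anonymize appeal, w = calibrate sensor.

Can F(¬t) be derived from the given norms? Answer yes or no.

No

Premise 9 is O(¬d ⊃ t), but O(¬d) is not derivable from the premises, so it does not yield O(t).
No other premise forces O(t). An ideal world satisfying every premise can still have ¬t true, so F(¬t) is not derivable.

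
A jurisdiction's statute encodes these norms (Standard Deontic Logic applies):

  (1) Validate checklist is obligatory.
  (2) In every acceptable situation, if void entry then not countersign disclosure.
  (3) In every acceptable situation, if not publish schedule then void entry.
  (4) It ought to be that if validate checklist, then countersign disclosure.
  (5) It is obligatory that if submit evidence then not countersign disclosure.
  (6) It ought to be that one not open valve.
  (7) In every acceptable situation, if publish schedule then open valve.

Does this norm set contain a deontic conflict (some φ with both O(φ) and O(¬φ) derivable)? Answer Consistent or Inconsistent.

Inconsistent

Premise 6 states O(¬open_valve) outright.
Premise 7 is O(publish_schedule → open_valve); contrapositively O(¬open_valve → ¬publish_schedule). Since O(¬open_valve) holds, K gives O(¬publish_schedule).
With premise 3, O(¬publish_schedule → void_entry), the K-axiom yields O(void_entry).
Applying K to premise 2 (O(void_entry → ¬countersign_disclosure)) and O(void_entry) yields O(¬countersign_disclosure).
Premise 4 is O(validate_checklist → countersign_disclosure); contrapositively O(¬countersign_disclosure → ¬validate_checklist). Since O(¬countersign_disclosure) holds, K gives O(¬validate_checklist).
Yet premise 1 states O(validate_checklist).
We now have both O(¬validate_checklist) and O(validate_checklist) — validate_checklist is simultaneously obligatory and forbidden, violating the D-axiom.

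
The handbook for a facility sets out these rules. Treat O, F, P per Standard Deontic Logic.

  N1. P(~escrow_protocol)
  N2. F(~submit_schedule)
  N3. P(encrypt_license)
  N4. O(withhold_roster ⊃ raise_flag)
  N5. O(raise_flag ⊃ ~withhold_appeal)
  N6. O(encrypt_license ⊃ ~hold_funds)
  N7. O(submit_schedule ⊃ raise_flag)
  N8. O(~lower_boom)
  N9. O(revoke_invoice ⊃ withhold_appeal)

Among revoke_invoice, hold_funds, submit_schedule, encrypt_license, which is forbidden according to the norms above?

revoke_invoice

Premise 2, F(~submit_schedule), is equivalent to O(submit_schedule).
Applying K to premise 7 (O(submit_schedule ⊃ raise_flag)) and O(submit_schedule) yields O(raise_flag).
Applying K to premise 5 (O(raise_flag ⊃ ~withhold_appeal)) and O(raise_flag) yields O(~withhold_appeal).
The contrapositive of premise 9 (O(revoke_invoice ⊃ withhold_appeal)) is O(~withhold_appeal ⊃ ~revoke_invoice), and O(~withhold_appeal) is already established, so O(~revoke_invoice).
So O(~revoke_invoice) holds, i.e. revoke_invoice is forbidden. None of the other listed options is forbidden under the premises.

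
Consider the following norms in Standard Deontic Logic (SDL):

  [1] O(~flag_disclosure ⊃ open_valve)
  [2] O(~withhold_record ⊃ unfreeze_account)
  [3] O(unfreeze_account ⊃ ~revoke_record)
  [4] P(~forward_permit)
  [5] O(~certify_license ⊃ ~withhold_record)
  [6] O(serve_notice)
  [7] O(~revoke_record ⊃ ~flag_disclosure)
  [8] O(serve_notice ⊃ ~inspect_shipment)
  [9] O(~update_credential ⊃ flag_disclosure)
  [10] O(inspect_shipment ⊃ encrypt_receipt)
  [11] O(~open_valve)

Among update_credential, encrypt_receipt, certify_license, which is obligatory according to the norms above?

Premise 11 states O(~open_valve) outright.
The contrapositive of premise 1 (O(~flag_disclosure ⊃ open_valve)) is O(~open_valve ⊃ flag_disclosure), and O(~open_valve) is already established, so O(flag_disclosure).
The contrapositive of premise 7 (O(~revoke_record ⊃ ~flag_disclosure)) is O(flag_disclosure ⊃ revoke_record), and O(flag_disclosure) is already established, so O(revoke_record).
Premise 3 is O(unfreeze_account ⊃ ~revoke_record); contrapositively O(revoke_record ⊃ ~unfreeze_account). Since O(revoke_record) holds, K gives O(~unfreeze_account).
Premise 2 is O(~withhold_record ⊃ unfreeze_account); contrapositively O(~unfreeze_account ⊃ withhold_record). Since O(~unfreeze_account) holds, K gives O(withhold_record).
Premise 5 is O(~certify_license ⊃ ~withhold_record); contrapositively O(withhold_record ⊃ certify_license). Since O(withhold_record) holds, K gives O(certify_license).
So O(certify_license) holds — certify_license is obligatory. None of the other listed options is made obligatory by any chain of premises.

certify_license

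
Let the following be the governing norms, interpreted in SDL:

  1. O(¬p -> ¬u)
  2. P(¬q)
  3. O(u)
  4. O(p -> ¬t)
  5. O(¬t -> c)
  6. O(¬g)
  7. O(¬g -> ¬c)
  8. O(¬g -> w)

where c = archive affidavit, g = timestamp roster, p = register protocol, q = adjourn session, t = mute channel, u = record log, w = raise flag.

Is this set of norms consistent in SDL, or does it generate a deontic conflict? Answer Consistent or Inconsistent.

Inconsistent

Premise 3 states O(u) outright.
Premise 1, O(¬p -> ¬u), contraposes to O(u -> p); with O(u) we get O(p).
With premise 4, O(p -> ¬t), the K-axiom yields O(¬t).
From O(¬t) and premise 5, O(¬t -> c), we obtain O(c).
Premise 7 is O(¬g -> ¬c); contrapositively O(c -> g). Since O(c) holds, K gives O(g).
However, premise 6 gives O(¬g).
We now have both O(g) and O(¬g) — g is simultaneously obligatory and forbidden, violating the D-axiom.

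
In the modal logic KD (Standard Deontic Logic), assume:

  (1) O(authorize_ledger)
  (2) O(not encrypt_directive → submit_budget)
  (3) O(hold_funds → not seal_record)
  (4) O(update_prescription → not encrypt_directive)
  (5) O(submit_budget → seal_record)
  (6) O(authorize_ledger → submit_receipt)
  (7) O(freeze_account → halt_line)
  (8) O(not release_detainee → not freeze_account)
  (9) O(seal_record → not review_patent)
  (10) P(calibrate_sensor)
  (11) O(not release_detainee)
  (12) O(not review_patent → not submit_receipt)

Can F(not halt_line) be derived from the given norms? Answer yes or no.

No

Premise 7 is O(freeze_account → halt_line), but O(freeze_account) is not derivable from the premises, so it does not yield O(halt_line).
No other premise forces O(halt_line). An ideal world satisfying every premise can still have not halt_line true, so F(not halt_line) is not derivable.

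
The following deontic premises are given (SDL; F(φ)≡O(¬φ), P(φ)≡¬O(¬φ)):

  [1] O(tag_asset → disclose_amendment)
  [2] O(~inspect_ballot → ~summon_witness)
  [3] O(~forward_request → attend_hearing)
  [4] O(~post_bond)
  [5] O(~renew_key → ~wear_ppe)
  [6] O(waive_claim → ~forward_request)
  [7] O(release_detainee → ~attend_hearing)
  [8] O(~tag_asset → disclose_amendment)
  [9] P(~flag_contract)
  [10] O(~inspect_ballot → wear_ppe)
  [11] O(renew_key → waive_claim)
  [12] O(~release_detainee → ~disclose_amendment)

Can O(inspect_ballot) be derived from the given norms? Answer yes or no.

Premises 8 and 1 cover both cases: O(~tag_asset → disclose_amendment) and O(tag_asset → disclose_amendment). Since ~tag_asset ∨ tag_asset is a tautology, O(disclose_amendment) follows.
Premise 12, O(~release_detainee → ~disclose_amendment), contraposes to O(disclose_amendment → release_detainee); with O(disclose_amendment) we get O(release_detainee).
Premise 7 is O(release_detainee → ~attend_hearing); since O(release_detainee), deontic closure gives O(~attend_hearing).
Premise 3, O(~forward_request → attend_hearing), contraposes to O(~attend_hearing → forward_request); with O(~attend_hearing) we get O(forward_request).
Premise 6, O(waive_claim → ~forward_request), contraposes to O(forward_request → ~waive_claim); with O(forward_request) we get O(~waive_claim).
The contrapositive of premise 11 (O(renew_key → waive_claim)) is O(~waive_claim → ~renew_key), and O(~waive_claim) is already established, so O(~renew_key).
From O(~renew_key) and premise 5, O(~renew_key → ~wear_ppe), we obtain O(~wear_ppe).
The contrapositive of premise 10 (O(~inspect_ballot → wear_ppe)) is O(~wear_ppe → inspect_ballot), and O(~wear_ppe) is already established, so O(inspect_ballot).
Premises 2, 4, 9 do not contribute to this derivation.
So O(inspect_ballot) follows.

Yes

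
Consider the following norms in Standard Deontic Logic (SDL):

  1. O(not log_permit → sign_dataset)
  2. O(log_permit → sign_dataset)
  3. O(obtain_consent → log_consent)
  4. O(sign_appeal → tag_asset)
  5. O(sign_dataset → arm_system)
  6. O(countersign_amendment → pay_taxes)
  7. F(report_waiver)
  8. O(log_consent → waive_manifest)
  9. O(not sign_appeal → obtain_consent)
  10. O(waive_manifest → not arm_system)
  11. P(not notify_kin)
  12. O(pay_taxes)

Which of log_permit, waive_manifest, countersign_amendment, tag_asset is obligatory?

Premises 1 and 2 are O(not log_permit → sign_dataset) and O(log_permit → sign_dataset); every ideal world satisfies not log_permit or log_permit, so in either case sign_dataset holds — hence O(sign_dataset).
Premise 5 is O(sign_dataset → arm_system); since O(sign_dataset), deontic closure gives O(arm_system).
Premise 10 is O(waive_manifest → not arm_system); contrapositively O(arm_system → not waive_manifest). Since O(arm_system) holds, K gives O(not waive_manifest).
The contrapositive of premise 8 (O(log_consent → waive_manifest)) is O(not waive_manifest → not log_consent), and O(not waive_manifest) is already established, so O(not log_consent).
The contrapositive of premise 3 (O(obtain_consent → log_consent)) is O(not log_consent → not obtain_consent), and O(not log_consent) is already established, so O(not obtain_consent).
Premise 9 is O(not sign_appeal → obtain_consent); contrapositively O(not obtain_consent → sign_appeal). Since O(not obtain_consent) holds, K gives O(sign_appeal).
From O(sign_appeal) and premise 4, O(sign_appeal → tag_asset), we obtain O(tag_asset).
So O(tag_asset) holds — tag_asset is obligatory. None of the other listed options is made obligatory by any chain of premises.

tag_asset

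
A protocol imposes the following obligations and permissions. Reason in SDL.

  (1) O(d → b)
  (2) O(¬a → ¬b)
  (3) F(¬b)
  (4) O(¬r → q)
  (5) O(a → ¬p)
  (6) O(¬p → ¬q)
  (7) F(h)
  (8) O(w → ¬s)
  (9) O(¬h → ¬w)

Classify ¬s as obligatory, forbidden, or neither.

Neither

Premise 8 is O(w → ¬s), but O(w) is not derivable from the premises, so it does not yield O(¬s).
No premise or chain of K-axiom applications forces O(¬s), and none forces O(s). So ¬s is neither obligatory nor forbidden under these norms.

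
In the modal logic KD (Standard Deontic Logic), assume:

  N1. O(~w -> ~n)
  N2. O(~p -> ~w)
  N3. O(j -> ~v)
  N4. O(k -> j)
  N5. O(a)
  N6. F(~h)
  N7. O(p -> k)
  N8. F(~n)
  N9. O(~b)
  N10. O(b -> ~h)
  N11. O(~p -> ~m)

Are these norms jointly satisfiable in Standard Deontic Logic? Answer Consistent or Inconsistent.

Consistent

Premise 10 is O(b -> ~h), but O(b) is not derivable from the premises, so it does not yield O(~h).
So O(~h) is not derivable, and the apparent clash with O(h) does not arise.
A world satisfying every obligation exists (e.g. a=true, b=false, h=true, j=true, k=true, m=false, n=true, p=true, v=false, w=true); no atom is both obligatory and forbidden, so the set is consistent.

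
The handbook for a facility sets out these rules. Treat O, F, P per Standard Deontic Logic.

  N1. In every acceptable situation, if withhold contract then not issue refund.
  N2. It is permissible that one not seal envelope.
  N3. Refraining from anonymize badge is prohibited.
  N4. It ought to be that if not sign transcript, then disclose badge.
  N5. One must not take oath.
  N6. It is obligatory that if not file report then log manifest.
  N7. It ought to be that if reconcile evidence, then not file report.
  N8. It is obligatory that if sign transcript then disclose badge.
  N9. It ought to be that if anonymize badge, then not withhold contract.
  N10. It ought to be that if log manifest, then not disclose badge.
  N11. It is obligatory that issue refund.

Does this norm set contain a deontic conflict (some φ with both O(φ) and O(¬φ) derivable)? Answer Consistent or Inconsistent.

Consistent

Premise 1 is O(withhold_contract → ¬issue_refund), but O(withhold_contract) is not derivable from the premises, so it does not yield O(¬issue_refund).
So O(¬issue_refund) is not derivable, and the apparent clash with O(issue_refund) does not arise.
A world satisfying every obligation exists (e.g. anonymize_badge=true, disclose_badge=true, file_report=true, issue_refund=true, log_manifest=false, reconcile_evidence=false, seal_envelope=false, sign_transcript=false, take_oath=false, withhold_contract=false); no atom is both obligatory and forbidden, so the set is consistent.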